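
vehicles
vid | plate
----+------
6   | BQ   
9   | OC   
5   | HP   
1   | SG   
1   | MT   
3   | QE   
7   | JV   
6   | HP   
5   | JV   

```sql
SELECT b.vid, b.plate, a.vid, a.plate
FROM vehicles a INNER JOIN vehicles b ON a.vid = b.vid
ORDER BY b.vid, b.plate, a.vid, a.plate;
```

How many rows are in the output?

INNER JOIN keeps only pairs where the ON condition holds.
Matching on a.vid = b.vid.
- vid=6: 2 matching b row(s), so 2 row(s) emitted.
- vid=9: 1 matching b row(s), so 1 row(s) emitted.
- vid=5: 2 matching b row(s), so 2 row(s) emitted.
- vid=1: 2 matching b row(s), so 2 row(s) emitted.
- vid=1: 2 matching b row(s), so 2 row(s) emitted.
- vid=3: 1 matching b row(s), so 1 row(s) emitted.
- vid=7: 1 matching b row(s), so 1 row(s) emitted.
- vid=6: 2 matching b row(s), so 2 row(s) emitted.
- vid=5: 2 matching b row(s), so 2 row(s) emitted.
Total: 15 rows.

15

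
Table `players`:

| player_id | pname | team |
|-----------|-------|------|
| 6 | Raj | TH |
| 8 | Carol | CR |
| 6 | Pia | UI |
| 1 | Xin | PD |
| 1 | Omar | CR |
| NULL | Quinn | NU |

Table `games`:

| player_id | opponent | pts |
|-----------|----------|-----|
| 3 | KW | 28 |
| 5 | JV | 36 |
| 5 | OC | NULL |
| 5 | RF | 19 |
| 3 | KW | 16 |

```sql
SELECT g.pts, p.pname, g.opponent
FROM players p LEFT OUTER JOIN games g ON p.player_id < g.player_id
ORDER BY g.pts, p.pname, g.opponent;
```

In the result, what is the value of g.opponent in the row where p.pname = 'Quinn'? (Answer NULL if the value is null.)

NULL

LEFT JOIN keeps every row from `players`; unmatched rows get NULL for `games`'s columns.
Matching on p.player_id < g.player_id. A NULL in a compared column never satisfies the condition.
- p (player_id=6) has no partner → padded with NULL.
- p (player_id=8) has no partner → padded with NULL.
- p (player_id=6) has no partner → padded with NULL.
- p (player_id=1) pairs with 5 row(s) of g.
- p (player_id=1) pairs with 5 row(s) of g.
- p (player_id=NULL) has no partner → padded with NULL.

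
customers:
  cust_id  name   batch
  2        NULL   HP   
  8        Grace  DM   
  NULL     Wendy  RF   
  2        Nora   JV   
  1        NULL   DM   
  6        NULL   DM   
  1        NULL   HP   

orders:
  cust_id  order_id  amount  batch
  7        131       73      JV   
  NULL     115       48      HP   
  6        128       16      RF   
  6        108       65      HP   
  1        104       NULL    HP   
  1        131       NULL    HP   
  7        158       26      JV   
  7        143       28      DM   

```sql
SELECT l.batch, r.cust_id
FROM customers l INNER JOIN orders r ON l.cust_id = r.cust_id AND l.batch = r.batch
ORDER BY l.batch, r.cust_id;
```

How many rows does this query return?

2

INNER JOIN keeps only pairs where the ON condition holds.
Matching on l.cust_id = r.cust_id AND l.batch = r.batch. A NULL in a compared column never satisfies the condition.
- cust_id=2, batch=HP: no matching r row, dropped.
- cust_id=8, batch=DM: no matching r row, dropped.
- cust_id=NULL, batch=RF: no matching r row, dropped.
- cust_id=2, batch=JV: no matching r row, dropped.
- cust_id=1, batch=DM: no matching r row, dropped.
- cust_id=6, batch=DM: no matching r row, dropped.
- cust_id=1, batch=HP: 2 matching r row(s), so 2 row(s) emitted.
Total: 2 rows.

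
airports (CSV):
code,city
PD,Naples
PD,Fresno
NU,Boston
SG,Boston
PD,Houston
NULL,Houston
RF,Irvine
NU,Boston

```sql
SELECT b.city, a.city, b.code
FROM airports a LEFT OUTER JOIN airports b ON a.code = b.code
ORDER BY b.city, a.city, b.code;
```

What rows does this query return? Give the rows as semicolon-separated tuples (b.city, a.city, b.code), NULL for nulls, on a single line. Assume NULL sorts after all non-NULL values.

(Boston, Boston, NU); (Boston, Boston, NU); (Boston, Boston, NU); (Boston, Boston, NU); (Boston, Boston, SG); (Fresno, Fresno, PD); (Fresno, Houston, PD); (Fresno, Naples, PD); (Houston, Fresno, PD); (Houston, Houston, PD); (Houston, Naples, PD); (Irvine, Irvine, RF); (Naples, Fresno, PD); (Naples, Houston, PD); (Naples, Naples, PD); (NULL, Houston, NULL)

LEFT JOIN keeps every row from `airports a`; unmatched rows get NULL for `airports b`'s columns.
Matching on a.code = b.code. A NULL in a compared column never satisfies the condition.
- a row (code=PD): matches 3 b row(s) → 3 output row(s).
- a row (code=PD): matches 3 b row(s) → 3 output row(s).
- a row (code=NU): matches 2 b row(s) → 2 output row(s).
- a row (code=SG): matches 1 b row(s) → 1 output row(s).
- a row (code=PD): matches 3 b row(s) → 3 output row(s).
- a row (code=NULL): no match → kept, b columns NULL.
- a row (code=RF): matches 1 b row(s) → 1 output row(s).
- a row (code=NU): matches 2 b row(s) → 2 output row(s).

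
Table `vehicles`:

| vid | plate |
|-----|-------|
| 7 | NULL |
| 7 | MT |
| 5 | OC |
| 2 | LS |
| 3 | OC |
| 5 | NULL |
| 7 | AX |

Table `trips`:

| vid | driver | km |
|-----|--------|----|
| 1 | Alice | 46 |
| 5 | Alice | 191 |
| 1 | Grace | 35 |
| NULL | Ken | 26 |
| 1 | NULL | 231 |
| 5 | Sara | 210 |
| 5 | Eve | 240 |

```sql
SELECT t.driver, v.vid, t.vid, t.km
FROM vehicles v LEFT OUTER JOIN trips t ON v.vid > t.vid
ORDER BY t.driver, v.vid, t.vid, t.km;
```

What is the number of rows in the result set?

30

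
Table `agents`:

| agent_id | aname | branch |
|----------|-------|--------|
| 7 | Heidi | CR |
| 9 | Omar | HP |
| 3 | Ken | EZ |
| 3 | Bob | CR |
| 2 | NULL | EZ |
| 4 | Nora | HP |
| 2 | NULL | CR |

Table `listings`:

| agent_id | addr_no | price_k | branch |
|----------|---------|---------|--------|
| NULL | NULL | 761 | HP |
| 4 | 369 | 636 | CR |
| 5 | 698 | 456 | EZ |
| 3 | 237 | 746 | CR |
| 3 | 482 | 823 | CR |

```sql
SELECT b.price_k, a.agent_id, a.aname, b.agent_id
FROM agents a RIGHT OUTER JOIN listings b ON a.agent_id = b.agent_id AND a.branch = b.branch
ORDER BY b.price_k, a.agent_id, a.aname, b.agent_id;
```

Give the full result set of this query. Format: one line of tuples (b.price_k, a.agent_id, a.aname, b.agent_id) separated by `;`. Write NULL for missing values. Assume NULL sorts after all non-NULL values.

(456, NULL, NULL, 5); (636, NULL, NULL, 4); (746, 3, Bob, 3); (761, NULL, NULL, NULL); (823, 3, Bob, 3)

RIGHT JOIN keeps every row from `listings`; unmatched rows get NULL for `agents`'s columns.
Matching on a.agent_id = b.agent_id AND a.branch = b.branch. A NULL in a compared column never satisfies the condition.
- a (agent_id=7, branch=CR) has no partner in b.
- a (agent_id=9, branch=HP) has no partner in b.
- a (agent_id=3, branch=EZ) has no partner in b.
- a (agent_id=3, branch=CR) pairs with 2 row(s) of b.
- a (agent_id=2, branch=EZ) has no partner in b.
- a (agent_id=4, branch=HP) has no partner in b.
- a (agent_id=2, branch=CR) has no partner in b.
- plus 3 unmatched b row(s), each kept with NULL a columns.
After projecting and ordering:
b.price_k | a.agent_id | a.aname | b.agent_id
456 | NULL | NULL | 5
636 | NULL | NULL | 4
746 | 3 | Bob | 3
761 | NULL | NULL | NULL
823 | 3 | Bob | 3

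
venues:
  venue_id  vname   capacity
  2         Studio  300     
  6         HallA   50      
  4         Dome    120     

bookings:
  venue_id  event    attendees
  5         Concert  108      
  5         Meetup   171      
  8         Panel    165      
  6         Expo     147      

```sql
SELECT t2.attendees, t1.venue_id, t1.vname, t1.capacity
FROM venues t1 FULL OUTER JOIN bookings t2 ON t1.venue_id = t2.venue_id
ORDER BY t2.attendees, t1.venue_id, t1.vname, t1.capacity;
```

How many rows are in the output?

FULL OUTER JOIN keeps every row from both sides; unmatched rows get NULL for the other side's columns.
Matching on t1.venue_id = t2.venue_id.
- t1[0] venue_id=2 → no match; kept with NULLs on the t2 side.
- t1[1] venue_id=6 → 1 match(es) in t2 → 1 row(s).
- t1[2] venue_id=4 → no match; kept with NULLs on the t2 side.
- 3 row(s) from t2 found no t1 partner → padded with NULL.
Total: 1 matched + 5 padded = 6 rows.

6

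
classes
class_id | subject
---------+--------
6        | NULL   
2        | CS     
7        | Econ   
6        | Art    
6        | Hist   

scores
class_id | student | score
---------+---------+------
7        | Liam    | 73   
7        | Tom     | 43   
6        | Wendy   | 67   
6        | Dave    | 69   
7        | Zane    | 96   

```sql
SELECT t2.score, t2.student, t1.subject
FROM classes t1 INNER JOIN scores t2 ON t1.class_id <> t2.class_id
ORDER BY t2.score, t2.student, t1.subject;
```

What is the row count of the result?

16

INNER JOIN keeps only pairs where the ON condition holds.
Matching on t1.class_id <> t2.class_id.
Matched pairs: 16.
Total: 16 rows.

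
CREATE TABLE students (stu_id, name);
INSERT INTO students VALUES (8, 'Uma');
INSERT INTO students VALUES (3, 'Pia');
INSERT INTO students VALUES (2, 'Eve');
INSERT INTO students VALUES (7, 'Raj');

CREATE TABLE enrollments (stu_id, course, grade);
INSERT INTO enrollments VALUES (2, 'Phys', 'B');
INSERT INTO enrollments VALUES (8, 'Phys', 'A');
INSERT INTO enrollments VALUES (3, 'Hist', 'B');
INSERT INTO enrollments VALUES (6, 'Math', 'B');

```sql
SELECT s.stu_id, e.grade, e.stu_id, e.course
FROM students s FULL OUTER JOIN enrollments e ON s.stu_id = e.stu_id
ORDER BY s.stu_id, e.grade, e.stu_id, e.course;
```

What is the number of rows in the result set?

5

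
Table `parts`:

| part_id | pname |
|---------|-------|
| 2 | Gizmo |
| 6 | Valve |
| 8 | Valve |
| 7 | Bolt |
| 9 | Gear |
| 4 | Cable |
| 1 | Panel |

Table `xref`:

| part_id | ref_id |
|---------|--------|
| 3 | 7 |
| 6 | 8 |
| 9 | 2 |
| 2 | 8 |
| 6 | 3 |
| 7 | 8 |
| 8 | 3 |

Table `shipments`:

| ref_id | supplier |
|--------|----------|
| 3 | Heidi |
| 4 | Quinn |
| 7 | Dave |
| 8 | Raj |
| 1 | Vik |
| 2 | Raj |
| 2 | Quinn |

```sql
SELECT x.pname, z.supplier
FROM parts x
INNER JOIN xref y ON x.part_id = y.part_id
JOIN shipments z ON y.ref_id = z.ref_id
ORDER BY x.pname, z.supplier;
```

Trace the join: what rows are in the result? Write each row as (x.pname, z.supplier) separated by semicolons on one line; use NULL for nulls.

(Bolt, Raj); (Gear, Quinn); (Gear, Raj); (Gizmo, Raj); (Valve, Heidi); (Valve, Heidi); (Valve, Raj)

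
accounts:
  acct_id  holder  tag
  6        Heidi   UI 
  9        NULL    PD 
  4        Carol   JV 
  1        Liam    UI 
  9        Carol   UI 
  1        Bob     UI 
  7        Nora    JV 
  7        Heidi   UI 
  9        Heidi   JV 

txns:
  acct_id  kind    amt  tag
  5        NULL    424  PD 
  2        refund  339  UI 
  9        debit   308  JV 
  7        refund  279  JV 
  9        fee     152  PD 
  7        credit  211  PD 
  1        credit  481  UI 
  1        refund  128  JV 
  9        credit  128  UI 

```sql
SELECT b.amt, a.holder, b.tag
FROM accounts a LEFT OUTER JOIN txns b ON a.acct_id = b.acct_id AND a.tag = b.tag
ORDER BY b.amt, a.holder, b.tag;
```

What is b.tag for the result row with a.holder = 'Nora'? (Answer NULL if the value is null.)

JV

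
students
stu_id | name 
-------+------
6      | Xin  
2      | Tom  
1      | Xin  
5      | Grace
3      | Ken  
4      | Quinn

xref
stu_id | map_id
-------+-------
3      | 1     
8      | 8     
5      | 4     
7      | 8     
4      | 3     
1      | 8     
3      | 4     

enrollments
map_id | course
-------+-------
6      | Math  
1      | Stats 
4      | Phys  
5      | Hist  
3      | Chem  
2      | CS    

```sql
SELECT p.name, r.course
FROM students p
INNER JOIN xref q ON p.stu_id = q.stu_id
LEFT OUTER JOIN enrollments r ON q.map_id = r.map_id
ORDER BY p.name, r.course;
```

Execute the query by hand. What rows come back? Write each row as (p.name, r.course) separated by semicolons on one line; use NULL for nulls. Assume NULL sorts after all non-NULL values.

(Grace, Phys); (Ken, Phys); (Ken, Stats); (Quinn, Chem); (Xin, NULL)

Joins associate left-to-right: students INNER JOIN xref on stu_id gives 5 intermediate row(s).
Then LEFT JOIN `enrollments r` on map_id: each of those 5 rows is kept; rows whose q.map_id has no match in r get NULL for r's columns.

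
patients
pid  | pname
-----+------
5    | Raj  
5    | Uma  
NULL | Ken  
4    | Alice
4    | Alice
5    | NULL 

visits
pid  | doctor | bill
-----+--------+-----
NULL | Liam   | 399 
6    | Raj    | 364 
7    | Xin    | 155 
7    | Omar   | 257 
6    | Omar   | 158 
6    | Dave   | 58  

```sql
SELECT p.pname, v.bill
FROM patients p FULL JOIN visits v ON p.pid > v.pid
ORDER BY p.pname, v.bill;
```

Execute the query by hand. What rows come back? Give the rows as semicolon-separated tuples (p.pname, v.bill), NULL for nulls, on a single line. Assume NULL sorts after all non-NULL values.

FULL OUTER JOIN keeps every row from both sides; unmatched rows get NULL for the other side's columns.
Matching on p.pid > v.pid. A NULL in a compared column never satisfies the condition.
- p row (pid=5): no match → kept, v columns NULL.
- p row (pid=5): no match → kept, v columns NULL.
- p row (pid=NULL): no match → kept, v columns NULL.
- p row (pid=4): no match → kept, v columns NULL.
- p row (pid=4): no match → kept, v columns NULL.
- p row (pid=5): no match → kept, v columns NULL.
- plus 6 unmatched v row(s), each kept with NULL p columns.

(Alice, NULL); (Alice, NULL); (Ken, NULL); (Raj, NULL); (Uma, NULL); (NULL, 58); (NULL, 155); (NULL, 158); (NULL, 257); (NULL, 364); (NULL, 399); (NULL, NULL)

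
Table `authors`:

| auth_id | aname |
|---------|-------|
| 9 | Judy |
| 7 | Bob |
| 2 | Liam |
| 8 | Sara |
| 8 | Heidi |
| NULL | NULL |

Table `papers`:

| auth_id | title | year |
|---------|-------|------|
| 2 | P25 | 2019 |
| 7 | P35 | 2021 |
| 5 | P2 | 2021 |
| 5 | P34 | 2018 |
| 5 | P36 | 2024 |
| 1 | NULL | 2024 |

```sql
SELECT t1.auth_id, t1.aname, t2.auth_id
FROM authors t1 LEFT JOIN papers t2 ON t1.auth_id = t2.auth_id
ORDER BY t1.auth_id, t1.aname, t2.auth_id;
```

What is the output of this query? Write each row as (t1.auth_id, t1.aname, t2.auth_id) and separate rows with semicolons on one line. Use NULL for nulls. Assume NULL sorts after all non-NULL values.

(2, Liam, 2); (7, Bob, 7); (8, Heidi, NULL); (8, Sara, NULL); (9, Judy, NULL); (NULL, NULL, NULL)

LEFT JOIN keeps every row from `authors`; unmatched rows get NULL for `papers`'s columns.
Matching on t1.auth_id = t2.auth_id. A NULL in a compared column never satisfies the condition.
Matched pairs: 2; unmatched t1 rows kept: 4.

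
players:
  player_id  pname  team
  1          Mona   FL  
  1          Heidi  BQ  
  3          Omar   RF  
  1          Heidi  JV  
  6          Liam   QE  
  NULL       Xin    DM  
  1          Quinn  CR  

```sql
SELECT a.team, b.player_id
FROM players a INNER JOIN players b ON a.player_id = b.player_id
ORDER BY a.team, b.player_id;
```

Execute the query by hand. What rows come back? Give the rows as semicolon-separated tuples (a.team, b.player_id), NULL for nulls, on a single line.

(BQ, 1); (BQ, 1); (BQ, 1); (BQ, 1); (CR, 1); (CR, 1); (CR, 1); (CR, 1); (FL, 1); (FL, 1); (FL, 1); (FL, 1); (JV, 1); (JV, 1); (JV, 1); (JV, 1); (QE, 6); (RF, 3)

INNER JOIN keeps only pairs where the ON condition holds.
Matching on a.player_id = b.player_id. A NULL in a compared column never satisfies the condition.
- player_id=1: 4 matching b row(s), so 4 row(s) emitted.
- player_id=1: 4 matching b row(s), so 4 row(s) emitted.
- player_id=3: 1 matching b row(s), so 1 row(s) emitted.
- player_id=1: 4 matching b row(s), so 4 row(s) emitted.
- player_id=6: 1 matching b row(s), so 1 row(s) emitted.
- player_id=NULL: no matching b row, dropped.
- player_id=1: 4 matching b row(s), so 4 row(s) emitted.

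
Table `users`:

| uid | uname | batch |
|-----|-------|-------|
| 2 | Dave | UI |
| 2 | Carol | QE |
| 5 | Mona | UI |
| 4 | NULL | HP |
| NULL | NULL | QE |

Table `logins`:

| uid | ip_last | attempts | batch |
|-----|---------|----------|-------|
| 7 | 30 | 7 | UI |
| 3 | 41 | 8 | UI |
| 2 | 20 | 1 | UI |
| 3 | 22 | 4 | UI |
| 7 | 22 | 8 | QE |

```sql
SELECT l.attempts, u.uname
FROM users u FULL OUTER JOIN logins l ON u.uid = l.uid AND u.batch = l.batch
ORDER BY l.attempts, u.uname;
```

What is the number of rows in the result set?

FULL OUTER JOIN keeps every row from both sides; unmatched rows get NULL for the other side's columns.
Matching on u.uid = l.uid AND u.batch = l.batch. A NULL in a compared column never satisfies the condition.
- u row (uid=2, batch=UI): matches 1 l row(s) → 1 output row(s).
- u row (uid=2, batch=QE): no match → kept, l columns NULL.
- u row (uid=5, batch=UI): no match → kept, l columns NULL.
- u row (uid=4, batch=HP): no match → kept, l columns NULL.
- u row (uid=NULL, batch=QE): no match → kept, l columns NULL.
- 4 row(s) from l found no u partner → padded with NULL.
Total: 1 matched + 8 padded = 9 rows.

9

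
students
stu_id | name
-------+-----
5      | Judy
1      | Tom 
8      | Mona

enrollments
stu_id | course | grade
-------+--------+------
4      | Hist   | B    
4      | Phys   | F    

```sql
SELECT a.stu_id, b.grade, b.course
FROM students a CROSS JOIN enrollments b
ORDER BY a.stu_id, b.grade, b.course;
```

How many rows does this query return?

6

CROSS JOIN pairs every row of `students` with every row of `enrollments`: 3 × 2 = 6 rows.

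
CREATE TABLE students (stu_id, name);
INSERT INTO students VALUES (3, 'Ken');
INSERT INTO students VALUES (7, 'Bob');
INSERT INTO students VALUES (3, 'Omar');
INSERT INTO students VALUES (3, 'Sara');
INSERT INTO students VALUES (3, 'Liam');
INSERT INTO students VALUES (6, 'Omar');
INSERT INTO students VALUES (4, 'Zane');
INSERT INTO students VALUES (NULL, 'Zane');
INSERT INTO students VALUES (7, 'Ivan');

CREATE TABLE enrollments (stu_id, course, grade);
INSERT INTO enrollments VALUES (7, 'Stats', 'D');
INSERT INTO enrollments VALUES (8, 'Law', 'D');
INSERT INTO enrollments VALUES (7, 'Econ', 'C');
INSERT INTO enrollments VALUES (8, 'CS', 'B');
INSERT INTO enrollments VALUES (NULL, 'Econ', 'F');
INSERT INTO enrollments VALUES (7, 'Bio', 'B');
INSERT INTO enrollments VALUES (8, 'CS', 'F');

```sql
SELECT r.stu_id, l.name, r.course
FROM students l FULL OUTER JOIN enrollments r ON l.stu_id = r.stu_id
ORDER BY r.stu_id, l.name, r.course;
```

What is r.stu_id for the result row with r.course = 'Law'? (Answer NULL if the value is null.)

8

FULL OUTER JOIN keeps every row from both sides; unmatched rows get NULL for the other side's columns.
Matching on l.stu_id = r.stu_id. A NULL in a compared column never satisfies the condition.
- l (stu_id=3) has no partner → padded with NULL.
- l (stu_id=7) pairs with 3 row(s) of r.
- l (stu_id=3) has no partner → padded with NULL.
- l (stu_id=3) has no partner → padded with NULL.
- l (stu_id=3) has no partner → padded with NULL.
- l (stu_id=6) has no partner → padded with NULL.
- l (stu_id=4) has no partner → padded with NULL.
- l (stu_id=NULL) has no partner → padded with NULL.
- l (stu_id=7) pairs with 3 row(s) of r.
- plus 4 unmatched r row(s), each kept with NULL l columns.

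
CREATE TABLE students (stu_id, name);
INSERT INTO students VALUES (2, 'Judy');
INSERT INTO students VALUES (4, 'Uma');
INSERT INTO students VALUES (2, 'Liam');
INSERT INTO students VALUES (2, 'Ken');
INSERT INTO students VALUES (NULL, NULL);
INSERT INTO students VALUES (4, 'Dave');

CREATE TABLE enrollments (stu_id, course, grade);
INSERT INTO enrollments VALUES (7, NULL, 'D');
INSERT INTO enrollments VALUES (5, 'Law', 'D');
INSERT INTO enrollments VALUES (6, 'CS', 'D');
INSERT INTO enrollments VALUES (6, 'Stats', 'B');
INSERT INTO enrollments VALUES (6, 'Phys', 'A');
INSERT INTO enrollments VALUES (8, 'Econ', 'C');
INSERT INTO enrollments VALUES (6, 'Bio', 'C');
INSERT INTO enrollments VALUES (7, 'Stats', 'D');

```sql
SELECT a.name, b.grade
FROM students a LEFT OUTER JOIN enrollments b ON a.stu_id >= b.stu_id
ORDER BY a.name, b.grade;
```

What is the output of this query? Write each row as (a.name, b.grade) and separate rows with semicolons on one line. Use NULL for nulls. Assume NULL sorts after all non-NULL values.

(Dave, NULL); (Judy, NULL); (Ken, NULL); (Liam, NULL); (Uma, NULL); (NULL, NULL)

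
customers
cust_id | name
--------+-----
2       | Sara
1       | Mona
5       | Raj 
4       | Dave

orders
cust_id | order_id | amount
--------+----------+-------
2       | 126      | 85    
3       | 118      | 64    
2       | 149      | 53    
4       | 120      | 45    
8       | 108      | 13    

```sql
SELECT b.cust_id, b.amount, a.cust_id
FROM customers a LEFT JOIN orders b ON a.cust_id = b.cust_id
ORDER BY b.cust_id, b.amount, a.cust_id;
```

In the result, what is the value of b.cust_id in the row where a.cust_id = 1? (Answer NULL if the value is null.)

LEFT JOIN keeps every row from `customers`; unmatched rows get NULL for `orders`'s columns.
Matching on a.cust_id = b.cust_id.
- a row (cust_id=2): matches 2 b row(s) → 2 output row(s).
- a row (cust_id=1): no match → kept, b columns NULL.
- a row (cust_id=5): no match → kept, b columns NULL.
- a row (cust_id=4): matches 1 b row(s) → 1 output row(s).

NULL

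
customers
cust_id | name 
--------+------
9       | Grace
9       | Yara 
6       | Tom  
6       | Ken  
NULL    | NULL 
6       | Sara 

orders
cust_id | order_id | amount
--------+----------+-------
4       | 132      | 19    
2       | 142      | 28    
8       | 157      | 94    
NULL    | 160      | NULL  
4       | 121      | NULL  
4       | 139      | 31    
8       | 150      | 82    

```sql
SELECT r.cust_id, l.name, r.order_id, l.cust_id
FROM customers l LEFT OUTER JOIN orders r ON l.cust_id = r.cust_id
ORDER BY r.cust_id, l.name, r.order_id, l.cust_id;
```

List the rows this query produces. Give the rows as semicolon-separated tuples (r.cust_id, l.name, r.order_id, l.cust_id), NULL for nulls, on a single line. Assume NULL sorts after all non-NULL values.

LEFT JOIN keeps every row from `customers`; unmatched rows get NULL for `orders`'s columns.
Matching on l.cust_id = r.cust_id. A NULL in a compared column never satisfies the condition.
Matched pairs: 0; unmatched l rows kept: 6.

(NULL, Grace, NULL, 9); (NULL, Ken, NULL, 6); (NULL, Sara, NULL, 6); (NULL, Tom, NULL, 6); (NULL, Yara, NULL, 9); (NULL, NULL, NULL, NULL)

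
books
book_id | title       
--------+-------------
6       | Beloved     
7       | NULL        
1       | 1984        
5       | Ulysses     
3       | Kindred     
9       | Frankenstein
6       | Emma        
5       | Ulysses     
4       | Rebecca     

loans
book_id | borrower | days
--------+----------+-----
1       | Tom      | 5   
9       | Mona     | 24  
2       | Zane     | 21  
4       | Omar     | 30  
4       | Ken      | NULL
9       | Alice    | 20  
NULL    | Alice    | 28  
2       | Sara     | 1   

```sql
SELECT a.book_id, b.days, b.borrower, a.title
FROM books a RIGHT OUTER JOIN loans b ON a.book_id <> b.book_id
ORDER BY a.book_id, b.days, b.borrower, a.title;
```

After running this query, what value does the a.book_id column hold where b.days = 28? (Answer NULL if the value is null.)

NULL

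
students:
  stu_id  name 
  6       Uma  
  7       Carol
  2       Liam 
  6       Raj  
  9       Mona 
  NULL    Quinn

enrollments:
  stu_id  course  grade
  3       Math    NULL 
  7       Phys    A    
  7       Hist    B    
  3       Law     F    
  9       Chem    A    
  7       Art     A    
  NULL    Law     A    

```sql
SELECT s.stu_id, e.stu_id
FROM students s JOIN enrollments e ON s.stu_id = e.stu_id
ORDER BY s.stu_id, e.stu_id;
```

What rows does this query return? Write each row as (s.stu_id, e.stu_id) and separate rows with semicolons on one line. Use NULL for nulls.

INNER JOIN keeps only pairs where the ON condition holds.
Matching on s.stu_id = e.stu_id. A NULL in a compared column never satisfies the condition.
- stu_id=6: no matching e row, dropped.
- stu_id=7: 3 matching e row(s), so 3 row(s) emitted.
- stu_id=2: no matching e row, dropped.
- stu_id=6: no matching e row, dropped.
- stu_id=9: 1 matching e row(s), so 1 row(s) emitted.
- stu_id=NULL: no matching e row, dropped.
After projecting and ordering:
s.stu_id | e.stu_id
7 | 7
7 | 7
7 | 7
9 | 9

(7, 7); (7, 7); (7, 7); (9, 9)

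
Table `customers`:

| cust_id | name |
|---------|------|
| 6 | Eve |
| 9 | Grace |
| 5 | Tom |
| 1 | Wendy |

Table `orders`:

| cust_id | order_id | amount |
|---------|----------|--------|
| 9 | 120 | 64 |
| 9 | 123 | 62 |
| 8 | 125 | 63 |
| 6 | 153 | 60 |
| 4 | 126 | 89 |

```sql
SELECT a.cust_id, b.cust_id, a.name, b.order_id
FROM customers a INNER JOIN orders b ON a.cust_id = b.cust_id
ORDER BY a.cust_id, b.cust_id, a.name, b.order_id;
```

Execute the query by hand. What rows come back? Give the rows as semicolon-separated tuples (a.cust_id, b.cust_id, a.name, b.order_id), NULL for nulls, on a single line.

INNER JOIN keeps only pairs where the ON condition holds.
Matching on a.cust_id = b.cust_id.
Matched pairs: 3.

(6, 6, Eve, 153); (9, 9, Grace, 120); (9, 9, Grace, 123)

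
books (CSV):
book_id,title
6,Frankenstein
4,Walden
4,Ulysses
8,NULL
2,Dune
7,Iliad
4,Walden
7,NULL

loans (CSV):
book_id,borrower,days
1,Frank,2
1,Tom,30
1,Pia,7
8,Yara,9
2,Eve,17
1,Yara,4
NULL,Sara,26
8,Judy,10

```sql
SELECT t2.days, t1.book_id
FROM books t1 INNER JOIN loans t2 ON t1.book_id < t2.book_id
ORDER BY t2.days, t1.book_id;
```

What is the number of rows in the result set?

14

INNER JOIN keeps only pairs where the ON condition holds.
Matching on t1.book_id < t2.book_id. A NULL in a compared column never satisfies the condition.
- t1[0] book_id=6 → 2 match(es) in t2 → 2 row(s).
- t1[1] book_id=4 → 2 match(es) in t2 → 2 row(s).
- t1[2] book_id=4 → 2 match(es) in t2 → 2 row(s).
- t1[3] book_id=8 → no match; dropped.
- t1[4] book_id=2 → 2 match(es) in t2 → 2 row(s).
- t1[5] book_id=7 → 2 match(es) in t2 → 2 row(s).
- t1[6] book_id=4 → 2 match(es) in t2 → 2 row(s).
- t1[7] book_id=7 → 2 match(es) in t2 → 2 row(s).
Total: 14 rows.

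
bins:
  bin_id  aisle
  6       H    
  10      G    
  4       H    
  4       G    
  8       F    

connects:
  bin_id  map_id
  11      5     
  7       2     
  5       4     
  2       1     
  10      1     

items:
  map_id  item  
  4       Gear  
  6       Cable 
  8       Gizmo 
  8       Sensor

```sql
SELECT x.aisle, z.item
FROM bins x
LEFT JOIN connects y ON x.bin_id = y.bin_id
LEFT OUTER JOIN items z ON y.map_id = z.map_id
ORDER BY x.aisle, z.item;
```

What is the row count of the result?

Evaluate left to right. First `bins x LEFT JOIN connects y` on bin_id: 5 row(s).
Then LEFT JOIN `items z` on map_id: each of those 5 rows is kept; rows whose y.map_id has no match in z get NULL for z's columns.
Result: 5 row(s).

5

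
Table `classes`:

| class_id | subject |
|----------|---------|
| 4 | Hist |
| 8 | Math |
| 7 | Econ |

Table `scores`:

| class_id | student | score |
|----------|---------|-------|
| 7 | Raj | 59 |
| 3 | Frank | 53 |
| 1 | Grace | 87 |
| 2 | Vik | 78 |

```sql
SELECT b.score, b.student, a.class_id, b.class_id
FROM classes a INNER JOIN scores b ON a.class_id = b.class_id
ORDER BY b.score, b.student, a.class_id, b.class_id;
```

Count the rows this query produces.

1

INNER JOIN keeps only pairs where the ON condition holds.
Matching on a.class_id = b.class_id.
Matched pairs: 1.
Total: 1 rows.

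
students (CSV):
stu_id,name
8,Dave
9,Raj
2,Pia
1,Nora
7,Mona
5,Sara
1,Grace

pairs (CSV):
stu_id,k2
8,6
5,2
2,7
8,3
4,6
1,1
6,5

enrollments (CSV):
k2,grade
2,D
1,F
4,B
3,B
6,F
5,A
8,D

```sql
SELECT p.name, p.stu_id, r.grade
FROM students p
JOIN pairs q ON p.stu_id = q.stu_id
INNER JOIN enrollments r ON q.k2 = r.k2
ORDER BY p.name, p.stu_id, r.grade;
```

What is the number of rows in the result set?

5

Joins associate left-to-right: students INNER JOIN pairs on stu_id gives 6 intermediate row(s).
Then INNER JOIN `enrollments r` on k2: keep only rows whose q.k2 appears in r.
Result: 5 row(s).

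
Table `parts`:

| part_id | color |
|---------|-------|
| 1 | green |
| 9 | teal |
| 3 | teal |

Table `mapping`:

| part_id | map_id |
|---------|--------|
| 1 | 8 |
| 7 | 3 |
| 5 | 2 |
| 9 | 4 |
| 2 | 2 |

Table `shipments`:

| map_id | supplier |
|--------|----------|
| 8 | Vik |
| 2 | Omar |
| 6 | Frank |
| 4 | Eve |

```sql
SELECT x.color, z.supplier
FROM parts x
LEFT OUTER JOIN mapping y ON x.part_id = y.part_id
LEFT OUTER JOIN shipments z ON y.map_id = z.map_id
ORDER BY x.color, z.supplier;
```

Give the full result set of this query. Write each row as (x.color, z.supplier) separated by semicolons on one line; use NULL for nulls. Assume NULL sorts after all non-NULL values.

(green, Vik); (teal, Eve); (teal, NULL)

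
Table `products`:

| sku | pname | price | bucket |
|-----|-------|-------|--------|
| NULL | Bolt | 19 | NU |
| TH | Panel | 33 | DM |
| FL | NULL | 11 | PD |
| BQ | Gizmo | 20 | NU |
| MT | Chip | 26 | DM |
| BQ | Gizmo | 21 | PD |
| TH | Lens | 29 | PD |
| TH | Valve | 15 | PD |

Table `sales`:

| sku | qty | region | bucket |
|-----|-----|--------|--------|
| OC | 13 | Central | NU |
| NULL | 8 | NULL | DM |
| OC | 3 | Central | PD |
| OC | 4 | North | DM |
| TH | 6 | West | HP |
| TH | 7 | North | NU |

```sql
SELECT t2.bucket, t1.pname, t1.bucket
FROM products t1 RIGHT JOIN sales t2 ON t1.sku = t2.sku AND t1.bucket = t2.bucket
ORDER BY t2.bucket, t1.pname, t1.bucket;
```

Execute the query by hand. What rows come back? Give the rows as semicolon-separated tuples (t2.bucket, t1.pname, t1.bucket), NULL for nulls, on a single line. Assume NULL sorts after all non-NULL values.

(DM, NULL, NULL); (DM, NULL, NULL); (HP, NULL, NULL); (NU, NULL, NULL); (NU, NULL, NULL); (PD, NULL, NULL)

RIGHT JOIN keeps every row from `sales`; unmatched rows get NULL for `products`'s columns.
Matching on t1.sku = t2.sku AND t1.bucket = t2.bucket. A NULL in a compared column never satisfies the condition.
- t1 (sku=NULL, bucket=NU) has no partner in t2.
- t1 (sku=TH, bucket=DM) has no partner in t2.
- t1 (sku=FL, bucket=PD) has no partner in t2.
- t1 (sku=BQ, bucket=NU) has no partner in t2.
- t1 (sku=MT, bucket=DM) has no partner in t2.
- t1 (sku=BQ, bucket=PD) has no partner in t2.
- t1 (sku=TH, bucket=PD) has no partner in t2.
- t1 (sku=TH, bucket=PD) has no partner in t2.
- plus 6 unmatched t2 row(s), each kept with NULL t1 columns.
After projecting and ordering:
t2.bucket | t1.pname | t1.bucket
DM | NULL | NULL
DM | NULL | NULL
HP | NULL | NULL
NU | NULL | NULL
NU | NULL | NULL
PD | NULL | NULL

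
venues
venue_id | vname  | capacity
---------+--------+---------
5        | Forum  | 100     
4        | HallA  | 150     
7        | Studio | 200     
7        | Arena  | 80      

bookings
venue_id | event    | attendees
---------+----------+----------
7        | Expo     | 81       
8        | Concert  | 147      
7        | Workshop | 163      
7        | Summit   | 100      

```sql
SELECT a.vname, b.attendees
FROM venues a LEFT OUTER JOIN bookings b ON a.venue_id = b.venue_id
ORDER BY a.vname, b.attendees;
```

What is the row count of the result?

8

LEFT JOIN keeps every row from `venues`; unmatched rows get NULL for `bookings`'s columns.
Matching on a.venue_id = b.venue_id.
- a (venue_id=5) has no partner → padded with NULL.
- a (venue_id=4) has no partner → padded with NULL.
- a (venue_id=7) pairs with 3 row(s) of b.
- a (venue_id=7) pairs with 3 row(s) of b.
Total: 6 matched + 2 padded = 8 rows.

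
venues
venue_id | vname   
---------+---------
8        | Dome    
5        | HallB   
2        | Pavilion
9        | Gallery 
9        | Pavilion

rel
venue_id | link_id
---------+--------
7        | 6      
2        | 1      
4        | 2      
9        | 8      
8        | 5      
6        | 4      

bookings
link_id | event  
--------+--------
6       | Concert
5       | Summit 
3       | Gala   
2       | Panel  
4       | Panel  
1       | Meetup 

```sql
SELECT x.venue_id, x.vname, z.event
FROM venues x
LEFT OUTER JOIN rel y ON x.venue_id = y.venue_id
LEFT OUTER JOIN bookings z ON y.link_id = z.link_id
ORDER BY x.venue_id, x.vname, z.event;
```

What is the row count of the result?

5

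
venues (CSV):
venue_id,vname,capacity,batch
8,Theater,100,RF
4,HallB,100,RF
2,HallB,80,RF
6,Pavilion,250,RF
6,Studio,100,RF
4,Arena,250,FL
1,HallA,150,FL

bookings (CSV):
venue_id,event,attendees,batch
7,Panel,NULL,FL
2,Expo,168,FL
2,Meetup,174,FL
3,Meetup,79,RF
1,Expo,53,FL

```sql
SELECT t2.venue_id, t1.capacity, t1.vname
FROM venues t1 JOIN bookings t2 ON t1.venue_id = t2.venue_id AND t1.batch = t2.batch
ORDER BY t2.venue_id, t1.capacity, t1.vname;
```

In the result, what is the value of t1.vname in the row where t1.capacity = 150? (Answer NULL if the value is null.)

HallA

INNER JOIN keeps only pairs where the ON condition holds.
Matching on t1.venue_id = t2.venue_id AND t1.batch = t2.batch.
- t1 row (venue_id=8, batch=RF): no match → dropped.
- t1 row (venue_id=4, batch=RF): no match → dropped.
- t1 row (venue_id=2, batch=RF): no match → dropped.
- t1 row (venue_id=6, batch=RF): no match → dropped.
- t1 row (venue_id=6, batch=RF): no match → dropped.
- t1 row (venue_id=4, batch=FL): no match → dropped.
- t1 row (venue_id=1, batch=FL): matches 1 t2 row(s) → 1 output row(s).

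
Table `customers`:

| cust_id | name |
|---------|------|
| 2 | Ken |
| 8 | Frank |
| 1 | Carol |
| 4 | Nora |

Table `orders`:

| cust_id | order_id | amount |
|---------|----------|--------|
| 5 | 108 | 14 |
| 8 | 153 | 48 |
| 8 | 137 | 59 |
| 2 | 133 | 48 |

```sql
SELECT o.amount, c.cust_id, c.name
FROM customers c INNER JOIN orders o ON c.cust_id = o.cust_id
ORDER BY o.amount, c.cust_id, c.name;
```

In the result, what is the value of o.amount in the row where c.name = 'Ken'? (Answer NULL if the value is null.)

INNER JOIN keeps only pairs where the ON condition holds.
Matching on c.cust_id = o.cust_id.
Matched pairs: 3.

48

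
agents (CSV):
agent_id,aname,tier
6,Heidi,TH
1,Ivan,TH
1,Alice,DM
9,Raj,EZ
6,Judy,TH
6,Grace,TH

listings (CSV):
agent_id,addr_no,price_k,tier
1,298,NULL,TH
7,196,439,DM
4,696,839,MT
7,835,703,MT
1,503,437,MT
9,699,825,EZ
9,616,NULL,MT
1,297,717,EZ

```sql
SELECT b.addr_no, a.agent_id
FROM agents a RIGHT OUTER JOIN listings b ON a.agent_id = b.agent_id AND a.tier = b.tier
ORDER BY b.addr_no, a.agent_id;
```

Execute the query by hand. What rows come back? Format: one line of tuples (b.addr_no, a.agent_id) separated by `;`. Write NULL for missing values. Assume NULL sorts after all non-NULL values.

RIGHT JOIN keeps every row from `listings`; unmatched rows get NULL for `agents`'s columns.
Matching on a.agent_id = b.agent_id AND a.tier = b.tier.
- a (agent_id=6, tier=TH) has no partner in b.
- a (agent_id=1, tier=TH) pairs with 1 row(s) of b.
- a (agent_id=1, tier=DM) has no partner in b.
- a (agent_id=9, tier=EZ) pairs with 1 row(s) of b.
- a (agent_id=6, tier=TH) has no partner in b.
- a (agent_id=6, tier=TH) has no partner in b.
- 6 row(s) from b found no a partner → padded with NULL.
After projecting and ordering:
b.addr_no | a.agent_id
196 | NULL
297 | NULL
298 | 1
503 | NULL
616 | NULL
696 | NULL
699 | 9
835 | NULL

(196, NULL); (297, NULL); (298, 1); (503, NULL); (616, NULL); (696, NULL); (699, 9); (835, NULL)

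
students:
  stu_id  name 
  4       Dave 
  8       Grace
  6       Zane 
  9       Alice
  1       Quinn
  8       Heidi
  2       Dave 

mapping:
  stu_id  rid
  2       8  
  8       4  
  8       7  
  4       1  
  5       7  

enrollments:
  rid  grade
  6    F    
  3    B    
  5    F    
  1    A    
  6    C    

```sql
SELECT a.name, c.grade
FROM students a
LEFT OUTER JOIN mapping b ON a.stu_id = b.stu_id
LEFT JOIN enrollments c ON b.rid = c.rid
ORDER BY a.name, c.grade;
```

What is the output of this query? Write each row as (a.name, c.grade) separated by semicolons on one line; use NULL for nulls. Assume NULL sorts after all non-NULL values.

(Alice, NULL); (Dave, A); (Dave, NULL); (Grace, NULL); (Grace, NULL); (Heidi, NULL); (Heidi, NULL); (Quinn, NULL); (Zane, NULL)

Joins associate left-to-right: students LEFT JOIN mapping on stu_id gives 9 intermediate row(s).
Then LEFT JOIN `enrollments c` on rid: each of those 9 rows is kept; rows whose b.rid has no match in c get NULL for c's columns.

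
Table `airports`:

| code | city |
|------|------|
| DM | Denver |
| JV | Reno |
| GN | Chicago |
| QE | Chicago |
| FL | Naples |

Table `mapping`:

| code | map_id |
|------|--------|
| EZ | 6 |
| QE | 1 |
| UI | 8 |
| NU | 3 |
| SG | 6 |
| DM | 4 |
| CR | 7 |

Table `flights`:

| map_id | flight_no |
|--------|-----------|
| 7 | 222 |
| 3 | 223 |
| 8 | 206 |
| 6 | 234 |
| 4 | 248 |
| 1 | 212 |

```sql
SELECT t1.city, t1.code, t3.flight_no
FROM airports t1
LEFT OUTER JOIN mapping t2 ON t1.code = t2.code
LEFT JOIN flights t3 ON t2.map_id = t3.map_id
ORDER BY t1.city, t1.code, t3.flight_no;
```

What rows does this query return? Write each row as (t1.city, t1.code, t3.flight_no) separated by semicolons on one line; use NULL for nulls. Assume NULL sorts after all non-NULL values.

Joins associate left-to-right: airports LEFT JOIN mapping on code gives 5 intermediate row(s).
Then LEFT JOIN `flights t3` on map_id: each of those 5 rows is kept; rows whose t2.map_id has no match in t3 get NULL for t3's columns.

(Chicago, GN, NULL); (Chicago, QE, 212); (Denver, DM, 248); (Naples, FL, NULL); (Reno, JV, NULL)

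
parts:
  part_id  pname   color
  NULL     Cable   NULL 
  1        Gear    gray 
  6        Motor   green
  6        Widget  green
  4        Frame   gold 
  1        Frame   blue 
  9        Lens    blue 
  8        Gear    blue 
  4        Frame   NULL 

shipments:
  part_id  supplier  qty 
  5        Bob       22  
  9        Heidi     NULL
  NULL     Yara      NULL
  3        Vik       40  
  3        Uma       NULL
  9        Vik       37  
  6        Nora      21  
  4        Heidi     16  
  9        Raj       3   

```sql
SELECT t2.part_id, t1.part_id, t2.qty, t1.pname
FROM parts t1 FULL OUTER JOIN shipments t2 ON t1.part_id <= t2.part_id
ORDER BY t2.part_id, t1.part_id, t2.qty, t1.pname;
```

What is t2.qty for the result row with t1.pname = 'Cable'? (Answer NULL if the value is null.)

NULL

FULL OUTER JOIN keeps every row from both sides; unmatched rows get NULL for the other side's columns.
Matching on t1.part_id <= t2.part_id. A NULL in a compared column never satisfies the condition.
- t1 row (part_id=NULL): no match → kept, t2 columns NULL.
- t1 row (part_id=1): matches 8 t2 row(s) → 8 output row(s).
- t1 row (part_id=6): matches 4 t2 row(s) → 4 output row(s).
- t1 row (part_id=6): matches 4 t2 row(s) → 4 output row(s).
- t1 row (part_id=4): matches 6 t2 row(s) → 6 output row(s).
- t1 row (part_id=1): matches 8 t2 row(s) → 8 output row(s).
- t1 row (part_id=9): matches 3 t2 row(s) → 3 output row(s).
- t1 row (part_id=8): matches 3 t2 row(s) → 3 output row(s).
- t1 row (part_id=4): matches 6 t2 row(s) → 6 output row(s).
- plus 1 unmatched t2 row(s), each kept with NULL t1 columns.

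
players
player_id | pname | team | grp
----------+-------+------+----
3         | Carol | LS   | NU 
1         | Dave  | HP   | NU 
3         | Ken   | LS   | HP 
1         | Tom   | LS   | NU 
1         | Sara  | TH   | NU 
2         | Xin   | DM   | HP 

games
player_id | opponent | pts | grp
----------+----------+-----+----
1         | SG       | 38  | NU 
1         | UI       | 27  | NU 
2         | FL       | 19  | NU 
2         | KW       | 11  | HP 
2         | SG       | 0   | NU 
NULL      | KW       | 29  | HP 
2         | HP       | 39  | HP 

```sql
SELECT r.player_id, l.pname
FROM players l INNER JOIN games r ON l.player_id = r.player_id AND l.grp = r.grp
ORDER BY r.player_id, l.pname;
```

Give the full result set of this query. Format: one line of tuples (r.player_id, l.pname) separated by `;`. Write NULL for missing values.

INNER JOIN keeps only pairs where the ON condition holds.
Matching on l.player_id = r.player_id AND l.grp = r.grp. A NULL in a compared column never satisfies the condition.
- player_id=3, grp=NU: no matching r row, dropped.
- player_id=1, grp=NU: 2 matching r row(s), so 2 row(s) emitted.
- player_id=3, grp=HP: no matching r row, dropped.
- player_id=1, grp=NU: 2 matching r row(s), so 2 row(s) emitted.
- player_id=1, grp=NU: 2 matching r row(s), so 2 row(s) emitted.
- player_id=2, grp=HP: 2 matching r row(s), so 2 row(s) emitted.
After projecting and ordering:
r.player_id | l.pname
1 | Dave
1 | Dave
1 | Sara
1 | Sara
1 | Tom
1 | Tom
2 | Xin
2 | Xin

(1, Dave); (1, Dave); (1, Sara); (1, Sara); (1, Tom); (1, Tom); (2, Xin); (2, Xin)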